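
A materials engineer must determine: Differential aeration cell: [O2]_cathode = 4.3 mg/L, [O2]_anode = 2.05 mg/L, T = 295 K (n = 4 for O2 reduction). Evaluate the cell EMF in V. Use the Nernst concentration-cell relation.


Apply the Nernst concentration-cell relation: E = (RT/nF)*ln(C_cathode/C_anode)
RT/nF = 8.314*295/(4*96485) = 0.00635495 V
ln(4.3/2.05) = 0.74078
E = 0.00635495 * 0.74078 = 0.00471 V

0.00471 V


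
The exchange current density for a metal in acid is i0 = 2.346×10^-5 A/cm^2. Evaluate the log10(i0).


i0 = 2.346×10^-5 A/cm^2
log10(i0) = -4.63

-4.63


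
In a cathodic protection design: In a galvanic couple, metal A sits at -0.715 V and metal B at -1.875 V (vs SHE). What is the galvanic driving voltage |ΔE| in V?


Driving voltage is the absolute potential difference.
|ΔE| = |-0.715 − (-1.875)| = 1.16 V

1.16 V


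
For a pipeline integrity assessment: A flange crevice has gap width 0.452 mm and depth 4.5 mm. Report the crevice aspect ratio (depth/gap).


Aspect ratio = depth / gap
Ratio = 4.5 / 0.452 = 10.0

10.0


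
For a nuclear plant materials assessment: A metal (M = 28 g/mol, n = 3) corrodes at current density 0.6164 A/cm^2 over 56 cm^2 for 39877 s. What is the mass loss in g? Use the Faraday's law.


Apply Faraday's law: m = i*A*t*M / (n*F)
Total charge passed Q = i*A*t = 0.6164*56*39877 = 1376490.2368 C
m = Q*M/(n*F) = 1376490.2368*28/(3*96485) = 133.153 g

133.153 g


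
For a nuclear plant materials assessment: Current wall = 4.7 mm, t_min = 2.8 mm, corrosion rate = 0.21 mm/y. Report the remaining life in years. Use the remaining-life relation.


Apply the remaining-life relation: RL = (t_current − t_min) / CR
RL = (4.7 − 2.8) / 0.21 = 1.9 / 0.21 = 9.0 years

9.0 years


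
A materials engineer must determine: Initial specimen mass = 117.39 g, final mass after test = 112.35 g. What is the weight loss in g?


Weight loss = initial − final
WL = 117.39 − 112.35 = 5.04 g

5.04 g


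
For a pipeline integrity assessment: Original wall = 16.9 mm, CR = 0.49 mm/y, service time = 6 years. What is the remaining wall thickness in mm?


Remaining wall = original − CR × time
t = 16.9 − 0.49*6 = 16.9 − 2.94 = 13.96 mm

13.96 mm


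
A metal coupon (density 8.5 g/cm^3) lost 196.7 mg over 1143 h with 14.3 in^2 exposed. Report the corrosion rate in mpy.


Apply the mpy weight-loss relation: CR = 534 * W / (D * A * T)
Numerator: 534 * 196.7 = 105037.8
Denominator: 8.5 * 14.3 * 1143 = 138931.65
CR = 105037.8 / 138931.65 = 0.75604 mpy

0.75604 mpy


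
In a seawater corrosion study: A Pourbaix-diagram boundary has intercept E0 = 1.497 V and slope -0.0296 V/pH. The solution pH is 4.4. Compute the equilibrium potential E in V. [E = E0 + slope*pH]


Apply the Pourbaix line equation: E = E0 + slope*pH
E = 1.497 + (-0.0296)*4.4 = 1.497 + (-0.13024) = 1.36676 V
Rounded to 3 decimal places: E = 1.367 V

1.367 V


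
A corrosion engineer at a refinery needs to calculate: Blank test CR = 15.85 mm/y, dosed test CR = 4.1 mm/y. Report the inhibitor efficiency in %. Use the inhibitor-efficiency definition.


Apply the inhibitor-efficiency definition: IE = (CR_blank − CR_inh)/CR_blank × 100
IE = (15.85 − 4.1) / 15.85 × 100
IE = 11.75 / 15.85 × 100 = 74.1 %

74.1 %


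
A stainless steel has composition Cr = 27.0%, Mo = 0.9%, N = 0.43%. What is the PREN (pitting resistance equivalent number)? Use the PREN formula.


Apply the PREN formula: PREN = Cr + 3.3*Mo + 16*N
PREN = 27.0 + 3.3*0.9 + 16*0.43
PREN = 27.0 + 2.97 + 6.88 = 36.85

36.85


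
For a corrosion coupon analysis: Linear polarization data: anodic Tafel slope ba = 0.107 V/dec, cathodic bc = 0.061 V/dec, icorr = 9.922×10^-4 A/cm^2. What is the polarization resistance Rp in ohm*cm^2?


Apply the Stern-Geary equation: Rp = ba*bc / (2.303*icorr*(ba+bc))
ba*bc = 0.107*0.061 = 0.006527
ba+bc = 0.168; 2.303*icorr*(ba+bc) = 2.303*9.922×10^-4*0.168 = 3.8388615×10^-4
Rp = 0.006527 / 3.8388615×10^-4 = 17.0 ohm*cm^2

17.0 ohm*cm^2


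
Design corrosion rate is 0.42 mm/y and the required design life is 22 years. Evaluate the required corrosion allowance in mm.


Corrosion allowance = CR × design life
CA = 0.42 * 22 = 9.24 mm

9.24 mm


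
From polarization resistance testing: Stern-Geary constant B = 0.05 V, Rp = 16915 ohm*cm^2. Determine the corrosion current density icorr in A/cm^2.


Apply the Stern-Geary relation: icorr = B / Rp
icorr = 0.05 / 16915 = 2.956×10^-6 A/cm^2

2.956×10^-6 A/cm^2


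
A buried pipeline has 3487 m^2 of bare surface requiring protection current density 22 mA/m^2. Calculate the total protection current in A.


I = area * current density, then convert mA → A (÷1000)
I = 3487 * 22 / 1000 = 76.71 A

76.71 A


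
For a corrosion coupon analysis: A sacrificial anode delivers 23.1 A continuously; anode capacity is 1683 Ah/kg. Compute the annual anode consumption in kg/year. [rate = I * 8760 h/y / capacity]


Annual consumption = current * hours per year / capacity
Rate = 23.1 * 8760 / 1683 = 120.2 kg/year

120.2 kg/year


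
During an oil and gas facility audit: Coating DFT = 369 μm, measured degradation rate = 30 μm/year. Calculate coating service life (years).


Service life = thickness / degradation rate
Life = 369 / 30 = 12.3 years

12.3 years


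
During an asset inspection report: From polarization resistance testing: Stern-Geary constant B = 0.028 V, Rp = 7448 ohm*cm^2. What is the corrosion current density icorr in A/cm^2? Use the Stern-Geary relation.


Apply the Stern-Geary relation: icorr = B / Rp
icorr = 0.028 / 7448 = 3.759×10^-6 A/cm^2

3.759×10^-6 A/cm^2


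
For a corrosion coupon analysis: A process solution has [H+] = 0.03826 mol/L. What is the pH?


pH = −log10[H+]
pH = −log10(0.03826) = 1.42

1.42


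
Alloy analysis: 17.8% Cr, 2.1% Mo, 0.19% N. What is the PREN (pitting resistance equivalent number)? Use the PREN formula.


Apply the PREN formula: PREN = Cr + 3.3*Mo + 16*N
PREN = 17.8 + 3.3*2.1 + 16*0.19
PREN = 17.8 + 6.93 + 3.04 = 27.77

27.77


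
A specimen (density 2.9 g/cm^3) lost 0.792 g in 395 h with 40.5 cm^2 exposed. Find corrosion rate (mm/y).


Apply the mm/y weight-loss relation: CR = 87600 * W / (D * A * T)
Numerator: 87600 * 0.792 = 69379.2
Denominator: 2.9 * 40.5 * 395 = 46392.75
CR = 69379.2 / 46392.75 = 1.49548 mm/y

1.49548 mm/y


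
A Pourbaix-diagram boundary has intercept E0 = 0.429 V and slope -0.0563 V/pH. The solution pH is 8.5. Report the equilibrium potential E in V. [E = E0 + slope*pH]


Apply the Pourbaix line equation: E = E0 + slope*pH
E = 0.429 + (-0.0563)*8.5 = 0.429 + (-0.47855) = -0.04955 V
Rounded to 3 decimal places: E = -0.050 V

-0.050 V


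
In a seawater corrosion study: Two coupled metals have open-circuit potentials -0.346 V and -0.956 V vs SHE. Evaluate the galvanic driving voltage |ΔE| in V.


Driving voltage is the absolute potential difference.
|ΔE| = |-0.346 − (-0.956)| = 0.61 V

0.61 V


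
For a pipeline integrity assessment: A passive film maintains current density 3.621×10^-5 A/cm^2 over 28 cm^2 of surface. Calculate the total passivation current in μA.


I = i_pass * A, then convert A → μA (×10^6)
I = 3.621×10^-5 * 28 * 10^6 = 1013.88 μA

1013.88 μA


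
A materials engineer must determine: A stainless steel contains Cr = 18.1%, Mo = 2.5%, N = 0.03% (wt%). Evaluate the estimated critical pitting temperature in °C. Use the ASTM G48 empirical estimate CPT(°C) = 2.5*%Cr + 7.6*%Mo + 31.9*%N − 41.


Apply the ASTM G48 empirical CPT estimate: CPT(°C) = 2.5*%Cr + 7.6*%Mo + 31.9*%N − 41
2.5*18.1 = 45.25; 7.6*2.5 = 19; 31.9*0.03 = 0.957
CPT = 45.25 + 19 + 0.957 − 41 = 24.207 °C
Rounded to 0.1 °C: CPT ≈ 24.2 °C

24.2 °C


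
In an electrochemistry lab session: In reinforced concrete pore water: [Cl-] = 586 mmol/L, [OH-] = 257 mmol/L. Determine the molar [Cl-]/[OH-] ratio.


Threshold parameter = [Cl-] / [OH-] (molar basis; both in mmol/L, so units cancel)
Ratio = 586 / 257 = 2.28

2.28


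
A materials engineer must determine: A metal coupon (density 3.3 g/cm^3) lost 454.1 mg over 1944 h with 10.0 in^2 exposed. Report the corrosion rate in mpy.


Apply the mpy weight-loss relation: CR = 534 * W / (D * A * T)
Numerator: 534 * 454.1 = 242489.4
Denominator: 3.3 * 10.0 * 1944 = 64152.0
CR = 242489.4 / 64152.0 = 3.7799 mpy

3.7799 mpy


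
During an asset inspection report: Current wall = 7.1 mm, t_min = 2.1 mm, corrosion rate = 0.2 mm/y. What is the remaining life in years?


Apply the remaining-life relation: RL = (t_current − t_min) / CR
RL = (7.1 − 2.1) / 0.2 = 5.0 / 0.2 = 25.0 years

25.0 years


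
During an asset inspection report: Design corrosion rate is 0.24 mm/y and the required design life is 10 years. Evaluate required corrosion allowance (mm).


Corrosion allowance = CR × design life
CA = 0.24 * 10 = 2.4 mm

2.4 mm


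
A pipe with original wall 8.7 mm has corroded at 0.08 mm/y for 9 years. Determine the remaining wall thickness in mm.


Remaining wall = original − CR × time
t = 8.7 − 0.08*9 = 8.7 − 0.72 = 7.98 mm

7.98 mm


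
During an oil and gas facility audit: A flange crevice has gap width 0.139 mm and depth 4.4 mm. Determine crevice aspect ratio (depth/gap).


Aspect ratio = depth / gap
Ratio = 4.4 / 0.139 = 31.7

31.7


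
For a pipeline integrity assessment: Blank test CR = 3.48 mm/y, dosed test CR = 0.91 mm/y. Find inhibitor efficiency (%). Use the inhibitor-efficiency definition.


Apply the inhibitor-efficiency definition: IE = (CR_blank − CR_inh)/CR_blank × 100
IE = (3.48 − 0.91) / 3.48 × 100
IE = 2.57 / 3.48 × 100 = 73.9 %

73.9 %


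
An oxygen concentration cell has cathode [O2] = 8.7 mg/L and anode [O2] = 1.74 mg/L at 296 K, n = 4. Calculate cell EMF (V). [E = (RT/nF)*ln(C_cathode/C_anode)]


Apply the Nernst concentration-cell relation: E = (RT/nF)*ln(C_cathode/C_anode)
RT/nF = 8.314*296/(4*96485) = 0.00637649 V
ln(8.7/1.74) = 1.60944
E = 0.00637649 * 1.60944 = 0.01026 V

0.01026 V


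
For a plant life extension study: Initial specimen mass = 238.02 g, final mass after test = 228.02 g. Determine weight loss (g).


Weight loss = initial − final
WL = 238.02 − 228.02 = 10.0 g

10.0 g


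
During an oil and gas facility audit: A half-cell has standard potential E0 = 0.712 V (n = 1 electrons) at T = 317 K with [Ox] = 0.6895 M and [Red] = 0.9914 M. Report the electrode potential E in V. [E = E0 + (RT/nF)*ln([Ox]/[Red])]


Apply the Nernst equation: E = E0 + (RT/nF)*ln([Ox]/[Red])
Step 1: RT/nF = 8.314*317/(1*96485) = 0.02731552 V
Step 2: [Ox]/[Red] = 0.6895/0.9914 = 0.695481
Step 3: ln(0.695481) = -0.363152
Step 4: correction = 0.02731552 * -0.363152 = -0.0099 V
E = 0.712 + -0.0099 = 0.7021 V

0.7021 V


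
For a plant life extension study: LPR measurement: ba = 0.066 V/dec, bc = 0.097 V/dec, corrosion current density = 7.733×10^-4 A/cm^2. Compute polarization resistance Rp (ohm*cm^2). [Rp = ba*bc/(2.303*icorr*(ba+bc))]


Apply the Stern-Geary equation: Rp = ba*bc / (2.303*icorr*(ba+bc))
ba*bc = 0.066*0.097 = 0.006402
ba+bc = 0.163; 2.303*icorr*(ba+bc) = 2.303*7.733×10^-4*0.163 = 2.9028831×10^-4
Rp = 0.006402 / 2.9028831×10^-4 = 22.05 ohm*cm^2

22.05 ohm*cm^2


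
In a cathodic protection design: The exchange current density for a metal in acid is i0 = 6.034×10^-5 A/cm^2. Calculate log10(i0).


i0 = 6.034×10^-5 A/cm^2
log10(i0) = -4.219

-4.219


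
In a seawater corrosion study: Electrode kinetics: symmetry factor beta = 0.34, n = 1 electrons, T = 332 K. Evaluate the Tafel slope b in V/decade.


Apply the Tafel slope relation: b = 2.303*R*T/(beta*n*F)
Numerator: 2.303 * 8.314 * 332 = 6356.85
Denominator: 0.34 * 1 * 96485 = 32804.9
b = 6356.85 / 32804.9 = 0.1938 V/decade

0.1938 V/decade


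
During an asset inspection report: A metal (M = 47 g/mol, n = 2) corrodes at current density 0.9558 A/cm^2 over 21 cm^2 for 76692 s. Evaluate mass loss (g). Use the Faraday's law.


Apply Faraday's law: m = i*A*t*M / (n*F)
Total charge passed Q = i*A*t = 0.9558*21*76692 = 1539346.4856 C
m = Q*M/(n*F) = 1539346.4856*47/(2*96485) = 374.92504 g

374.92504 g


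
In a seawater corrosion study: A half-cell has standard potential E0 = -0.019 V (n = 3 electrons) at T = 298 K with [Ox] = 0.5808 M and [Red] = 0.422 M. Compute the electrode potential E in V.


Apply the Nernst equation: E = E0 + (RT/nF)*ln([Ox]/[Red])
Step 1: RT/nF = 8.314*298/(3*96485) = 0.00855944 V
Step 2: [Ox]/[Red] = 0.5808/0.422 = 1.376303
Step 3: ln(1.376303) = 0.319401
Step 4: correction = 0.00855944 * 0.319401 = 0.0027 V
E = -0.019 + 0.0027 = -0.0163 V

-0.0163 V


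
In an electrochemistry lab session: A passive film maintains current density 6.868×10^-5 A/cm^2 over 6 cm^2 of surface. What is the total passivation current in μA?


I = i_pass * A, then convert A → μA (×10^6)
I = 6.868×10^-5 * 6 * 10^6 = 412.08 μA

412.08 μA


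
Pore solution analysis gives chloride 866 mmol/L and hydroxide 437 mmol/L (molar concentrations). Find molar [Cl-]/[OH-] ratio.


Threshold parameter = [Cl-] / [OH-] (molar basis; both in mmol/L, so units cancel)
Ratio = 866 / 437 = 1.98

1.98


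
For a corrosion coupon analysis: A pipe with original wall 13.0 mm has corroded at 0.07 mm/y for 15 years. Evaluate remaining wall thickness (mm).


Remaining wall = original − CR × time
t = 13.0 − 0.07*15 = 13.0 − 1.05 = 11.95 mm

11.95 mm


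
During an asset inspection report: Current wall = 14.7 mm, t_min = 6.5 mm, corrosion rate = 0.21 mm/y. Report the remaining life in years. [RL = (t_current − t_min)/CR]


Apply the remaining-life relation: RL = (t_current − t_min) / CR
RL = (14.7 − 6.5) / 0.21 = 8.2 / 0.21 = 39.0 years

39.0 years


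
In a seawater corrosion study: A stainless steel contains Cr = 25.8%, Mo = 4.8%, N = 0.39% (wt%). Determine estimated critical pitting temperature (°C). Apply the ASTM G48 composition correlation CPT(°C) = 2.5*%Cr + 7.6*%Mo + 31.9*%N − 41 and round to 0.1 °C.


Apply the ASTM G48 empirical CPT estimate: CPT(°C) = 2.5*%Cr + 7.6*%Mo + 31.9*%N − 41
2.5*25.8 = 64.5; 7.6*4.8 = 36.48; 31.9*0.39 = 12.441
CPT = 64.5 + 36.48 + 12.441 − 41 = 72.421 °C
Rounded to 0.1 °C: CPT ≈ 72.4 °C

72.4 °C


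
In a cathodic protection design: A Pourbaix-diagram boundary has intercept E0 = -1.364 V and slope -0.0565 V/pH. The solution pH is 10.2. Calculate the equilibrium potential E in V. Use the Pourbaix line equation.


Apply the Pourbaix line equation: E = E0 + slope*pH
E = -1.364 + (-0.0565)*10.2 = -1.364 + (-0.5763) = -1.9403 V
Rounded to 3 decimal places: E = -1.940 V

-1.940 V


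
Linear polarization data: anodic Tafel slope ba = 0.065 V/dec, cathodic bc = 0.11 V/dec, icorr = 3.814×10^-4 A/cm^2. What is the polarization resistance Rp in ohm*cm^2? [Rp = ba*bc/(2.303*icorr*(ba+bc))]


Apply the Stern-Geary equation: Rp = ba*bc / (2.303*icorr*(ba+bc))
ba*bc = 0.065*0.11 = 0.00715
ba+bc = 0.175; 2.303*icorr*(ba+bc) = 2.303*3.814×10^-4*0.175 = 1.5371373×10^-4
Rp = 0.00715 / 1.5371373×10^-4 = 46.5 ohm*cm^2

46.5 ohm*cm^2


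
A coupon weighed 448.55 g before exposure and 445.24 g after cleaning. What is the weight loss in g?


Weight loss = initial − final
WL = 448.55 − 445.24 = 3.31 g

3.31 g


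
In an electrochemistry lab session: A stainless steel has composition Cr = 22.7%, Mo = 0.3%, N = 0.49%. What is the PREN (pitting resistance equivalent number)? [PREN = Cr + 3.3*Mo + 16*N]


Apply the PREN formula: PREN = Cr + 3.3*Mo + 16*N
PREN = 22.7 + 3.3*0.3 + 16*0.49
PREN = 22.7 + 0.99 + 7.84 = 31.53

31.53


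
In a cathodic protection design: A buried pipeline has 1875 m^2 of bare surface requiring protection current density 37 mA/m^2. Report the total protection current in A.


I = area * current density, then convert mA → A (÷1000)
I = 1875 * 37 / 1000 = 69.38 A

69.38 A


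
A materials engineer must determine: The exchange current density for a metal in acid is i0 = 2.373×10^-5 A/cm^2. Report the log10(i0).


i0 = 2.373×10^-5 A/cm^2
log10(i0) = -4.625

-4.625


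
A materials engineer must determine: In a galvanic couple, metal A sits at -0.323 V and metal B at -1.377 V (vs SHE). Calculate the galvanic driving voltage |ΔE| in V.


Driving voltage is the absolute potential difference.
|ΔE| = |-0.323 − (-1.377)| = 1.054 V

1.054 V


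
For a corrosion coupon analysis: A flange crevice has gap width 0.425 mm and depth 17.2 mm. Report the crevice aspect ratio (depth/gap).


Aspect ratio = depth / gap
Ratio = 17.2 / 0.425 = 40.5

40.5


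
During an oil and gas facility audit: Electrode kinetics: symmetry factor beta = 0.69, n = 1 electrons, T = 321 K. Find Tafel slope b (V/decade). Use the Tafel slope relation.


Apply the Tafel slope relation: b = 2.303*R*T/(beta*n*F)
Numerator: 2.303 * 8.314 * 321 = 6146.23
Denominator: 0.69 * 1 * 96485 = 66574.65
b = 6146.23 / 66574.65 = 0.0923 V/decade

0.0923 V/decade


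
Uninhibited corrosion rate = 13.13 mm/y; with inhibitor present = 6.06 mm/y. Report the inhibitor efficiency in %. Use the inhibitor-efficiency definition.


Apply the inhibitor-efficiency definition: IE = (CR_blank − CR_inh)/CR_blank × 100
IE = (13.13 − 6.06) / 13.13 × 100
IE = 7.07 / 13.13 × 100 = 53.8 %

53.8 %


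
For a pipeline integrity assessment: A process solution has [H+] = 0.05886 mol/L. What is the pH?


pH = −log10[H+]
pH = −log10(0.05886) = 1.23

1.23


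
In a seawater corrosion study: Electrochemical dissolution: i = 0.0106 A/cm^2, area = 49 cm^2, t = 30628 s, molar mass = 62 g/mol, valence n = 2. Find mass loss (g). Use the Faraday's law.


Apply Faraday's law: m = i*A*t*M / (n*F)
Total charge passed Q = i*A*t = 0.0106*49*30628 = 15908.1832 C
m = Q*M/(n*F) = 15908.1832*62/(2*96485) = 5.1112 g

5.1112 g


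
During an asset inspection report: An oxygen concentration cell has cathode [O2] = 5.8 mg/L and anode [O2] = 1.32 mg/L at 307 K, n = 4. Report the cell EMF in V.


Apply the Nernst concentration-cell relation: E = (RT/nF)*ln(C_cathode/C_anode)
RT/nF = 8.314*307/(4*96485) = 0.00661346 V
ln(5.8/1.32) = 1.48023
E = 0.00661346 * 1.48023 = 0.00979 V

0.00979 V


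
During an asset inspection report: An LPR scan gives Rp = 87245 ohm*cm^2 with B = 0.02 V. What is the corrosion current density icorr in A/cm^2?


Apply the Stern-Geary relation: icorr = B / Rp
icorr = 0.02 / 87245 = 2.292×10^-7 A/cm^2

2.292×10^-7 A/cm^2


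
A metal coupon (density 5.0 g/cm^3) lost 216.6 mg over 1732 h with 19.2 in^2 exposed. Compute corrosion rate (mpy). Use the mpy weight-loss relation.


Apply the mpy weight-loss relation: CR = 534 * W / (D * A * T)
Numerator: 534 * 216.6 = 115664.4
Denominator: 5.0 * 19.2 * 1732 = 166272.0
CR = 115664.4 / 166272.0 = 0.696 mpy

0.696 mpy


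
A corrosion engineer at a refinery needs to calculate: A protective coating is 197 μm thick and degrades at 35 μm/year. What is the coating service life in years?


Service life = thickness / degradation rate
Life = 197 / 35 = 5.6 years

5.6 years


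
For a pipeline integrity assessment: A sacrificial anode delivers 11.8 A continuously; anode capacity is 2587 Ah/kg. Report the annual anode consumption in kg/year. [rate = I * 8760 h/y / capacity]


Annual consumption = current * hours per year / capacity
Rate = 11.8 * 8760 / 2587 = 40.0 kg/year

40.0 kg/year


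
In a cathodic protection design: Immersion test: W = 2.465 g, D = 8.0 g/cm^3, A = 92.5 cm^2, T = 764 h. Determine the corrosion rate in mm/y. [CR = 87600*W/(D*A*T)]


Apply the mm/y weight-loss relation: CR = 87600 * W / (D * A * T)
Numerator: 87600 * 2.465 = 215934.0
Denominator: 8.0 * 92.5 * 764 = 565360.0
CR = 215934.0 / 565360.0 = 0.38194 mm/y

0.38194 mm/y


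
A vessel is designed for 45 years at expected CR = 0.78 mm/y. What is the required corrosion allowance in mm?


Corrosion allowance = CR × design life
CA = 0.78 * 45 = 35.1 mm

35.1 mm


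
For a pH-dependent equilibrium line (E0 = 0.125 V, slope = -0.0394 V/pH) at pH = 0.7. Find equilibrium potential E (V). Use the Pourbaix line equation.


Apply the Pourbaix line equation: E = E0 + slope*pH
E = 0.125 + (-0.0394)*0.7 = 0.125 + (-0.02758) = 0.09742 V
Rounded to 3 decimal places: E = 0.097 V

0.097 V


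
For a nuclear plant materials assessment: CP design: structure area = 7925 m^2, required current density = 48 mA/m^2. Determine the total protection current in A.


I = area * current density, then convert mA → A (÷1000)
I = 7925 * 48 / 1000 = 380.4 A

380.4 A


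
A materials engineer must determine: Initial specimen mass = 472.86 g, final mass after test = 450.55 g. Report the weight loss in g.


Weight loss = initial − final
WL = 472.86 − 450.55 = 22.31 g

22.31 g


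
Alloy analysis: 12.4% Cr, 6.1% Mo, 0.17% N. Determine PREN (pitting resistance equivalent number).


Apply the PREN formula: PREN = Cr + 3.3*Mo + 16*N
PREN = 12.4 + 3.3*6.1 + 16*0.17
PREN = 12.4 + 20.13 + 2.72 = 35.25

35.25


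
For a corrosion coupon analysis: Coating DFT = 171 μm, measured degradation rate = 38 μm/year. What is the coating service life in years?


Service life = thickness / degradation rate
Life = 171 / 38 = 4.5 years

4.5 years


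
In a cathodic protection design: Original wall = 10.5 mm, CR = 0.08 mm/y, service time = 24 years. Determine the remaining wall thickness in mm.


Remaining wall = original − CR × time
t = 10.5 − 0.08*24 = 10.5 − 1.92 = 8.58 mm

8.58 mm


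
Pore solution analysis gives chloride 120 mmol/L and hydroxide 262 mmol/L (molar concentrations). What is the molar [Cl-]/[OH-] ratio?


Threshold parameter = [Cl-] / [OH-] (molar basis; both in mmol/L, so units cancel)
Ratio = 120 / 262 = 0.46

0.46


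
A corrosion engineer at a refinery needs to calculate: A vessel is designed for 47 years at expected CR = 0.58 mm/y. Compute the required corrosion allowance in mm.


Corrosion allowance = CR × design life
CA = 0.58 * 47 = 27.26 mm

27.26 mm


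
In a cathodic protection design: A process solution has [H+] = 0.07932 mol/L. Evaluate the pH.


pH = −log10[H+]
pH = −log10(0.07932) = 1.1

1.1


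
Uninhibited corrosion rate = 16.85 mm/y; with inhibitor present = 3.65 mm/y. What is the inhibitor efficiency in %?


Apply the inhibitor-efficiency definition: IE = (CR_blank − CR_inh)/CR_blank × 100
IE = (16.85 − 3.65) / 16.85 × 100
IE = 13.2 / 16.85 × 100 = 78.3 %

78.3 %


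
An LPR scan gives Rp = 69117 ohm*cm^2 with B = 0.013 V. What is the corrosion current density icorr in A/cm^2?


Apply the Stern-Geary relation: icorr = B / Rp
icorr = 0.013 / 69117 = 1.881×10^-7 A/cm^2

1.881×10^-7 A/cm^2


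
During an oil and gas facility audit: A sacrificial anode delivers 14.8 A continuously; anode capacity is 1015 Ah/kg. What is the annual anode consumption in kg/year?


Annual consumption = current * hours per year / capacity
Rate = 14.8 * 8760 / 1015 = 127.7 kg/year

127.7 kg/year


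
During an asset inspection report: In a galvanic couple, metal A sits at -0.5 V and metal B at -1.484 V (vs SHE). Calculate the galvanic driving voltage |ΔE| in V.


Driving voltage is the absolute potential difference.
|ΔE| = |-0.5 − (-1.484)| = 0.984 V

0.984 V


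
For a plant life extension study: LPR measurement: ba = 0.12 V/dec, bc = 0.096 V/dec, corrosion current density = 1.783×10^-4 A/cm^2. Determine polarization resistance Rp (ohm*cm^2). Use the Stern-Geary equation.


Apply the Stern-Geary equation: Rp = ba*bc / (2.303*icorr*(ba+bc))
ba*bc = 0.12*0.096 = 0.01152
ba+bc = 0.216; 2.303*icorr*(ba+bc) = 2.303*1.783×10^-4*0.216 = 8.8694978×10^-5
Rp = 0.01152 / 8.8694978×10^-5 = 129.88 ohm*cm^2

129.88 ohm*cm^2


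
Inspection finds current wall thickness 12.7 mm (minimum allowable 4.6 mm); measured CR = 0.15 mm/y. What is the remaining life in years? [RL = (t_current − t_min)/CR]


Apply the remaining-life relation: RL = (t_current − t_min) / CR
RL = (12.7 − 4.6) / 0.15 = 8.1 / 0.15 = 54.0 years

54.0 years


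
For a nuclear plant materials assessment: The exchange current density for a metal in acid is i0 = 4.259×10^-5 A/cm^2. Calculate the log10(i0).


i0 = 4.259×10^-5 A/cm^2
log10(i0) = -4.371

-4.371


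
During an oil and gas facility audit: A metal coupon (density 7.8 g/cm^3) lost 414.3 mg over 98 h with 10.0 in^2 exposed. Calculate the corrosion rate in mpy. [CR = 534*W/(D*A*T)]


Apply the mpy weight-loss relation: CR = 534 * W / (D * A * T)
Numerator: 534 * 414.3 = 221236.2
Denominator: 7.8 * 10.0 * 98 = 7644.0
CR = 221236.2 / 7644.0 = 28.942 mpy

28.942 mpy


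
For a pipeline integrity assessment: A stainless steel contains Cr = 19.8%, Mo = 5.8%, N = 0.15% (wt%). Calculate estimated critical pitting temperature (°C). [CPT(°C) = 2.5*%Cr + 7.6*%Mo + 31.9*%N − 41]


Apply the ASTM G48 empirical CPT estimate: CPT(°C) = 2.5*%Cr + 7.6*%Mo + 31.9*%N − 41
2.5*19.8 = 49.5; 7.6*5.8 = 44.08; 31.9*0.15 = 4.785
CPT = 49.5 + 44.08 + 4.785 − 41 = 57.365 °C
Rounded to 0.1 °C: CPT ≈ 57.4 °C

57.4 °C


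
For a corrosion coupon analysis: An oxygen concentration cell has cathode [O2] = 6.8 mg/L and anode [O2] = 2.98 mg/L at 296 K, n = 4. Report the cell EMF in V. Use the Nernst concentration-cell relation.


Apply the Nernst concentration-cell relation: E = (RT/nF)*ln(C_cathode/C_anode)
RT/nF = 8.314*296/(4*96485) = 0.00637649 V
ln(6.8/2.98) = 0.825
E = 0.00637649 * 0.825 = 0.00526 V

0.00526 V


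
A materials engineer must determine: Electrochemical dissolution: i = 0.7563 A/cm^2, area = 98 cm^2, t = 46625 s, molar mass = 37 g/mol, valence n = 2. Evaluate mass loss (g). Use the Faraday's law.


Apply Faraday's law: m = i*A*t*M / (n*F)
Total charge passed Q = i*A*t = 0.7563*98*46625 = 3455723.775 C
m = Q*M/(n*F) = 3455723.775*37/(2*96485) = 662.599 g

662.599 g


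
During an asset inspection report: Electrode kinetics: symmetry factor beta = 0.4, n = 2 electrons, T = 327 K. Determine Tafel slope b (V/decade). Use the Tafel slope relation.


Apply the Tafel slope relation: b = 2.303*R*T/(beta*n*F)
Numerator: 2.303 * 8.314 * 327 = 6261.12
Denominator: 0.4 * 2 * 96485 = 77188.0
b = 6261.12 / 77188.0 = 0.0811 V/decade

0.0811 V/decade


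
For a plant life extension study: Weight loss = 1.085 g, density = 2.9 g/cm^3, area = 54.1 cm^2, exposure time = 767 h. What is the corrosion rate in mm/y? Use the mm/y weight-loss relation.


Apply the mm/y weight-loss relation: CR = 87600 * W / (D * A * T)
Numerator: 87600 * 1.085 = 95046.0
Denominator: 2.9 * 54.1 * 767 = 120334.63
CR = 95046.0 / 120334.63 = 0.78985 mm/y

0.78985 mm/y


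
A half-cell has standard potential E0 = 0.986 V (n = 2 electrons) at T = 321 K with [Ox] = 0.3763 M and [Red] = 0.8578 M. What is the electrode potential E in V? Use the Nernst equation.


Apply the Nernst equation: E = E0 + (RT/nF)*ln([Ox]/[Red])
Step 1: RT/nF = 8.314*321/(2*96485) = 0.0138301 V
Step 2: [Ox]/[Red] = 0.3763/0.8578 = 0.43868
Step 3: ln(0.43868) = -0.823985
Step 4: correction = 0.0138301 * -0.823985 = -0.011 V
E = 0.986 + -0.011 = 0.975 V

0.975 V


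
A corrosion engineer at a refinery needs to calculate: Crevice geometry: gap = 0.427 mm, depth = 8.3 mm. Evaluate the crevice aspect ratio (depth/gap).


Aspect ratio = depth / gap
Ratio = 8.3 / 0.427 = 19.4

19.4


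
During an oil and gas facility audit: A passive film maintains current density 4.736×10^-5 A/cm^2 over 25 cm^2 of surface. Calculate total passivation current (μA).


I = i_pass * A, then convert A → μA (×10^6)
I = 4.736×10^-5 * 25 * 10^6 = 1184.0 μA

1184.0 μA


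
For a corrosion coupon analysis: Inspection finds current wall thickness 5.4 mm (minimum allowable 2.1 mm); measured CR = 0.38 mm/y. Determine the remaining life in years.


Apply the remaining-life relation: RL = (t_current − t_min) / CR
RL = (5.4 − 2.1) / 0.38 = 3.3 / 0.38 = 8.7 years

8.7 years


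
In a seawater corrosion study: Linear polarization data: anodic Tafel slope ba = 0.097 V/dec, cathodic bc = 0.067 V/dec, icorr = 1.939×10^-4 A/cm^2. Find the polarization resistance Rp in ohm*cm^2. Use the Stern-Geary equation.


Apply the Stern-Geary equation: Rp = ba*bc / (2.303*icorr*(ba+bc))
ba*bc = 0.097*0.067 = 0.006499
ba+bc = 0.164; 2.303*icorr*(ba+bc) = 2.303*1.939×10^-4*0.164 = 7.3234479×10^-5
Rp = 0.006499 / 7.3234479×10^-5 = 88.74 ohm*cm^2

88.74 ohm*cm^2


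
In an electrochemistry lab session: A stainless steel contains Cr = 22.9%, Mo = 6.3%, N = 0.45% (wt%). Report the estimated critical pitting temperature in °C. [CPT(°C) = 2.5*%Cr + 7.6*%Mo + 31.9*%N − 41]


Apply the ASTM G48 empirical CPT estimate: CPT(°C) = 2.5*%Cr + 7.6*%Mo + 31.9*%N − 41
2.5*22.9 = 57.25; 7.6*6.3 = 47.88; 31.9*0.45 = 14.355
CPT = 57.25 + 47.88 + 14.355 − 41 = 78.485 °C
Rounded to 0.1 °C: CPT ≈ 78.5 °C

78.5 °C


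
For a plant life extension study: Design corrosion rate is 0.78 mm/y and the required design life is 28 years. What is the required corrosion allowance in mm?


Corrosion allowance = CR × design life
CA = 0.78 * 28 = 21.84 mm

21.84 mm


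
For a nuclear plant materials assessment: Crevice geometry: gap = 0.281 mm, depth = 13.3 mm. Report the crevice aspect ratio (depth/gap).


Aspect ratio = depth / gap
Ratio = 13.3 / 0.281 = 47.3

47.3


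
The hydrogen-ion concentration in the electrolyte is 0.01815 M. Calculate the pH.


pH = −log10[H+]
pH = −log10(0.01815) = 1.74

1.74


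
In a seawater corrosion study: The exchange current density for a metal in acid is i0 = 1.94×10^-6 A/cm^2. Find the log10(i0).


i0 = 1.94×10^-6 A/cm^2
log10(i0) = -5.712

-5.712


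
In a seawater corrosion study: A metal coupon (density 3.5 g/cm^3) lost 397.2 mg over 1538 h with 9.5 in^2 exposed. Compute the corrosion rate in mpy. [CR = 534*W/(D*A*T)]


Apply the mpy weight-loss relation: CR = 534 * W / (D * A * T)
Numerator: 534 * 397.2 = 212104.8
Denominator: 3.5 * 9.5 * 1538 = 51138.5
CR = 212104.8 / 51138.5 = 4.14765 mpy

4.14765 mpy


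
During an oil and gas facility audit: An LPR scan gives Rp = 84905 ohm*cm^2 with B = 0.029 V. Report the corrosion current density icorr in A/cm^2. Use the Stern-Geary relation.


Apply the Stern-Geary relation: icorr = B / Rp
icorr = 0.029 / 84905 = 3.416×10^-7 A/cm^2

3.416×10^-7 A/cm^2


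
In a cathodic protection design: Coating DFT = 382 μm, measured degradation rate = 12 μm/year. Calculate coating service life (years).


Service life = thickness / degradation rate
Life = 382 / 12 = 31.8 years

31.8 years


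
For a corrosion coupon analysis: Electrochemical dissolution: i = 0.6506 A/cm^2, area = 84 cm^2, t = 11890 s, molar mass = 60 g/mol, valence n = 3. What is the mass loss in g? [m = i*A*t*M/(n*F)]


Apply Faraday's law: m = i*A*t*M / (n*F)
Total charge passed Q = i*A*t = 0.6506*84*11890 = 649793.256 C
m = Q*M/(n*F) = 649793.256*60/(3*96485) = 134.693 g

134.693 g


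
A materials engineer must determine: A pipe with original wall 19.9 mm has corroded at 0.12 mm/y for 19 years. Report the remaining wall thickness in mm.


Remaining wall = original − CR × time
t = 19.9 − 0.12*19 = 19.9 − 2.28 = 17.62 mm

17.62 mm


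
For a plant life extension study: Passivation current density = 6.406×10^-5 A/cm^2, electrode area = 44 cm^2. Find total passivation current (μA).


I = i_pass * A, then convert A → μA (×10^6)
I = 6.406×10^-5 * 44 * 10^6 = 2818.64 μA

2818.64 μA


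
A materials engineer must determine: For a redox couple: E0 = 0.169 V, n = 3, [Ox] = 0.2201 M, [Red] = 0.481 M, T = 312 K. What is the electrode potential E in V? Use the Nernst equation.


Apply the Nernst equation: E = E0 + (RT/nF)*ln([Ox]/[Red])
Step 1: RT/nF = 8.314*312/(3*96485) = 0.00896156 V
Step 2: [Ox]/[Red] = 0.2201/0.481 = 0.457588
Step 3: ln(0.457588) = -0.781786
Step 4: correction = 0.00896156 * -0.781786 = -0.007 V
E = 0.169 + -0.007 = 0.162 V

0.162 V


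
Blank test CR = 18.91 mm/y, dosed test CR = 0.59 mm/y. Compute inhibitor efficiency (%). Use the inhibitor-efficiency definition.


Apply the inhibitor-efficiency definition: IE = (CR_blank − CR_inh)/CR_blank × 100
IE = (18.91 − 0.59) / 18.91 × 100
IE = 18.32 / 18.91 × 100 = 96.9 %

96.9 %


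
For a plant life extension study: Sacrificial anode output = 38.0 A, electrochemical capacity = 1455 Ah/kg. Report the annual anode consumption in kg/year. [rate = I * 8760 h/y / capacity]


Annual consumption = current * hours per year / capacity
Rate = 38.0 * 8760 / 1455 = 228.8 kg/year

228.8 kg/year


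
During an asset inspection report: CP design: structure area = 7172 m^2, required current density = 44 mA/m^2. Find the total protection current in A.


I = area * current density, then convert mA → A (÷1000)
I = 7172 * 44 / 1000 = 315.57 A

315.57 A


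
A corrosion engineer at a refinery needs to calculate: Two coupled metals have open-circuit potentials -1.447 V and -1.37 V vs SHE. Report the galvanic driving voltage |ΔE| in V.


Driving voltage is the absolute potential difference.
|ΔE| = |-1.447 − (-1.37)| = 0.077 V

0.077 V


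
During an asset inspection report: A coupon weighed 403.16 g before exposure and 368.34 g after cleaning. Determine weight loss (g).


Weight loss = initial − final
WL = 403.16 − 368.34 = 34.82 g

34.82 g


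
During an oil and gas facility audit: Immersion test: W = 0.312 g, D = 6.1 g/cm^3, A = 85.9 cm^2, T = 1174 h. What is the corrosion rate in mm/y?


Apply the mm/y weight-loss relation: CR = 87600 * W / (D * A * T)
Numerator: 87600 * 0.312 = 27331.2
Denominator: 6.1 * 85.9 * 1174 = 615164.26
CR = 27331.2 / 615164.26 = 0.0444 mm/y

0.0444 mm/y


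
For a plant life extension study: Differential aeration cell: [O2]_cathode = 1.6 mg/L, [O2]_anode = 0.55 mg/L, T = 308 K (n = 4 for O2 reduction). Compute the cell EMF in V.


Apply the Nernst concentration-cell relation: E = (RT/nF)*ln(C_cathode/C_anode)
RT/nF = 8.314*308/(4*96485) = 0.006635 V
ln(1.6/0.55) = 1.06784
E = 0.006635 * 1.06784 = 0.00709 V

0.00709 V


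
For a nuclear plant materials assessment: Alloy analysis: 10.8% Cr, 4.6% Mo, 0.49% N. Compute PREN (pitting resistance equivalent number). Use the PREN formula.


Apply the PREN formula: PREN = Cr + 3.3*Mo + 16*N
PREN = 10.8 + 3.3*4.6 + 16*0.49
PREN = 10.8 + 15.18 + 7.84 = 33.82

33.82


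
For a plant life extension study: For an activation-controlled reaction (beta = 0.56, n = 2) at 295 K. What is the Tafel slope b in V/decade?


Apply the Tafel slope relation: b = 2.303*R*T/(beta*n*F)
Numerator: 2.303 * 8.314 * 295 = 5648.41
Denominator: 0.56 * 2 * 96485 = 108063.2
b = 5648.41 / 108063.2 = 0.052 V/decade

0.052 V/decade


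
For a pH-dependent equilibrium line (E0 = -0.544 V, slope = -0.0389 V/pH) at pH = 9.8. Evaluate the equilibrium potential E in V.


Apply the Pourbaix line equation: E = E0 + slope*pH
E = -0.544 + (-0.0389)*9.8 = -0.544 + (-0.38122) = -0.92522 V
Rounded to 4 decimal places: E = -0.9252 V

-0.9252 V


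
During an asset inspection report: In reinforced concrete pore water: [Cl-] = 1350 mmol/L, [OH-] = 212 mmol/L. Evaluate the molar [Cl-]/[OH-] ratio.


Threshold parameter = [Cl-] / [OH-] (molar basis; both in mmol/L, so units cancel)
Ratio = 1350 / 212 = 6.37

6.37


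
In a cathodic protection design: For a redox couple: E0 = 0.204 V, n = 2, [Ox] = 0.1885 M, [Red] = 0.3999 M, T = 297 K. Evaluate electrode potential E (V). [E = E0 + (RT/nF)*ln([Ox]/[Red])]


Apply the Nernst equation: E = E0 + (RT/nF)*ln([Ox]/[Red])
Step 1: RT/nF = 8.314*297/(2*96485) = 0.01279607 V
Step 2: [Ox]/[Red] = 0.1885/0.3999 = 0.471368
Step 3: ln(0.471368) = -0.752116
Step 4: correction = 0.01279607 * -0.752116 = -0.0096 V
E = 0.204 + -0.0096 = 0.1944 V

0.1944 V


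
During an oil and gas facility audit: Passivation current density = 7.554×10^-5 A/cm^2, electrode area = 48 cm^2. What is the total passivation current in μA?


I = i_pass * A, then convert A → μA (×10^6)
I = 7.554×10^-5 * 48 * 10^6 = 3625.92 μA

3625.92 μA


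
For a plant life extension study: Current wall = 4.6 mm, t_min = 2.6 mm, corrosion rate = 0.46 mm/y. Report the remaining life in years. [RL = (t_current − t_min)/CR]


Apply the remaining-life relation: RL = (t_current − t_min) / CR
RL = (4.6 − 2.6) / 0.46 = 2.0 / 0.46 = 4.3 years

4.3 years


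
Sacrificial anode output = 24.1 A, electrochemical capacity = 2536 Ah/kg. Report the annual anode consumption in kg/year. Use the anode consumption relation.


Annual consumption = current * hours per year / capacity
Rate = 24.1 * 8760 / 2536 = 83.2 kg/year

83.2 kg/year


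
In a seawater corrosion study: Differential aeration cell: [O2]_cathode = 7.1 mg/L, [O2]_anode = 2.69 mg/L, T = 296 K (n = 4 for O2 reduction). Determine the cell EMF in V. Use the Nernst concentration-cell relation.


Apply the Nernst concentration-cell relation: E = (RT/nF)*ln(C_cathode/C_anode)
RT/nF = 8.314*296/(4*96485) = 0.00637649 V
ln(7.1/2.69) = 0.97055
E = 0.00637649 * 0.97055 = 0.00619 V

0.00619 V


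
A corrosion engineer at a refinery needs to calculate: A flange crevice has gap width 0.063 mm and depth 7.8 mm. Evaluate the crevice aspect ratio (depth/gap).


Aspect ratio = depth / gap
Ratio = 7.8 / 0.063 = 123.8

123.8


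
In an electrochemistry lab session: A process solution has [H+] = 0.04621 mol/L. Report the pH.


pH = −log10[H+]
pH = −log10(0.04621) = 1.34

1.34


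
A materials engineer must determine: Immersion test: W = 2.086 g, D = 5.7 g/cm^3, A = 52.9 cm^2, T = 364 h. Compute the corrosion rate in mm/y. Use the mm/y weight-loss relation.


Apply the mm/y weight-loss relation: CR = 87600 * W / (D * A * T)
Numerator: 87600 * 2.086 = 182733.6
Denominator: 5.7 * 52.9 * 364 = 109756.92
CR = 182733.6 / 109756.92 = 1.664894 mm/y

1.664894 mm/y


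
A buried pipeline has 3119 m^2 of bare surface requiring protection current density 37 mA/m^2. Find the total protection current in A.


I = area * current density, then convert mA → A (÷1000)
I = 3119 * 37 / 1000 = 115.4 A

115.4 A


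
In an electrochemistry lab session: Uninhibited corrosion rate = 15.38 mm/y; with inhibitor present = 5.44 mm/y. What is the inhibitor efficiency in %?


Apply the inhibitor-efficiency definition: IE = (CR_blank − CR_inh)/CR_blank × 100
IE = (15.38 − 5.44) / 15.38 × 100
IE = 9.94 / 15.38 × 100 = 64.6 %

64.6 %


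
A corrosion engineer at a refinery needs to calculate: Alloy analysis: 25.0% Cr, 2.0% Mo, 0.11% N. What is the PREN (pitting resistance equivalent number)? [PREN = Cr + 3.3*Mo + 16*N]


Apply the PREN formula: PREN = Cr + 3.3*Mo + 16*N
PREN = 25.0 + 3.3*2.0 + 16*0.11
PREN = 25.0 + 6.6 + 1.76 = 33.36

33.36


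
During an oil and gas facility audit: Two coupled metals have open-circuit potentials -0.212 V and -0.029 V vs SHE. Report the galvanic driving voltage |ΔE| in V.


Driving voltage is the absolute potential difference.
|ΔE| = |-0.212 − (-0.029)| = 0.183 V

0.183 V


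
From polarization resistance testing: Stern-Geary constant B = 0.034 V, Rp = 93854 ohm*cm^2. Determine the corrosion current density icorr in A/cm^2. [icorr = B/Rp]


Apply the Stern-Geary relation: icorr = B / Rp
icorr = 0.034 / 93854 = 3.623×10^-7 A/cm^2

3.623×10^-7 A/cm^2


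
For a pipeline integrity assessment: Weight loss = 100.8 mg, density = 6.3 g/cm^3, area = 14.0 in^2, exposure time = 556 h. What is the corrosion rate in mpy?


Apply the mpy weight-loss relation: CR = 534 * W / (D * A * T)
Numerator: 534 * 100.8 = 53827.2
Denominator: 6.3 * 14.0 * 556 = 49039.2
CR = 53827.2 / 49039.2 = 1.098 mpy

1.098 mpy


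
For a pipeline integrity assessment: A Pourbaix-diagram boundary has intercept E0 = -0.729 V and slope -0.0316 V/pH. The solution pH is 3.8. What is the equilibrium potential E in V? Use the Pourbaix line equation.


Apply the Pourbaix line equation: E = E0 + slope*pH
E = -0.729 + (-0.0316)*3.8 = -0.729 + (-0.12008) = -0.84908 V
Rounded to 4 decimal places: E = -0.8491 V

-0.8491 V
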